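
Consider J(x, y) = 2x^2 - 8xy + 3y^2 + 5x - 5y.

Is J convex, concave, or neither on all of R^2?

neither

J is quadratic, so its Hessian is the constant matrix H = [[4, -8], [-8, 6]].
det(H) = -40, tr(H) = 10.
det(H) < 0, so H is indefinite: neither convex nor concave.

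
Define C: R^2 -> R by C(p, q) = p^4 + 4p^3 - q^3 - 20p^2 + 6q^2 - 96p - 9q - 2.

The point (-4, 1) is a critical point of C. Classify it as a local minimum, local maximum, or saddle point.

local minimum

The mixed partial ∂²C/∂p∂q is 0, so the Hessian at any point is diag(C_pp, C_qq) = diag(4(3p^2 + 6p - 10), 6(-q + 2)).
At (-4, 1): H = diag(56, 6).
Both eigenvalues are positive, so H is positive definite: a local minimum.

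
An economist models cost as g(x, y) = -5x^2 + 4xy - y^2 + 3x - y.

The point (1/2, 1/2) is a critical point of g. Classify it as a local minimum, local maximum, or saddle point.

local maximum

The Hessian of g is constant: H = [[-10, 4], [4, -2]].
det(H) = (-10)·(-2) − 4² = 4.
det(H) > 0 and tr(H) = -12 < 0, so H is negative definite and the point is a local maximum.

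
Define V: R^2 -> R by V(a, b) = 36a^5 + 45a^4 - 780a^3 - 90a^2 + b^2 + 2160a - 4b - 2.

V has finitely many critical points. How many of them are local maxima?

0

V separates as a function of a plus a function of b, so ∇V=0 decouples.
∂V/∂a = 180(a - 3)(a - 1)(a + 1)(a + 4) = 0 at a ∈ {-4, -1, 1, 3}; ∂V/∂b = 2(b - 2) = 0 at b ∈ {2}.
The Hessian is diagonal: diag(V_aa, V_bb). Second derivatives: V_aa(-4)=-18900, V_aa(-1)=4320, V_aa(1)=-3600, V_aa(3)=10080; V_bb(2)=2.
Local maxima occur where both diagonal entries negative: none. Count: 0.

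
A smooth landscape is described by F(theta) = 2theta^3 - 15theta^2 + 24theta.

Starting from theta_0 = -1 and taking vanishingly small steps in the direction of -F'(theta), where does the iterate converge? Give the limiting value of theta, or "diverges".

F'(theta) = 6(theta - 4)(theta - 1), so F'(-1) = 60.
Gradient descent moves in the -F' direction, i.e. theta is decreasing.
There is no critical point below theta=-1, and F' keeps the same sign, so the iterate runs off to −∞.

diverges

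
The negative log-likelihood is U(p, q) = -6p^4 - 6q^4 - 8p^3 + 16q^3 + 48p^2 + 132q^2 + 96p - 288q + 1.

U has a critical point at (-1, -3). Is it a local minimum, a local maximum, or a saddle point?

The mixed partial ∂²U/∂p∂q is 0, so the Hessian at any point is diag(U_pp, U_qq) = diag(24(-3p^2 - 2p + 4), 24(-3q^2 + 4q + 11)).
At (-1, -3): H = diag(72, -672).
The eigenvalues have opposite signs, so H is indefinite: a saddle point.

saddle point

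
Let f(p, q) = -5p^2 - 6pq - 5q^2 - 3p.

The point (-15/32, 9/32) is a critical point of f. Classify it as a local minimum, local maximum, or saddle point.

The Hessian of f is constant: H = [[-10, -6], [-6, -10]].
det(H) = (-10)·(-10) − (-6)² = 64.
det(H) > 0 and tr(H) = -20 < 0, so H is negative definite and the point is a local maximum.

local maximum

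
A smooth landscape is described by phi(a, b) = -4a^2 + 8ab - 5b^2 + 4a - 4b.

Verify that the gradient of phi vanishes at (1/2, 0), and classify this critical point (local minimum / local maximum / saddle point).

local maximum

∇phi = (-8a + 8b + 4, 8a - 10b - 4); substituting (1/2, 0) gives ∇phi = (0, 0), so (1/2, 0) is indeed a critical point.
The Hessian of phi is constant: H = [[-8, 8], [8, -10]].
det(H) = (-8)·(-10) − 8² = 16.
det(H) > 0 and tr(H) = -18 < 0, so H is negative definite and the point is a local maximum.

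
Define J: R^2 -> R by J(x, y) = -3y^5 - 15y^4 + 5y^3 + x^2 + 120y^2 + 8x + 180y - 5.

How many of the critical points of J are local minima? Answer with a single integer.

J separates as a function of x plus a function of y, so ∇J=0 decouples.
∂J/∂x = 2(x + 4) = 0 at x ∈ {-4}; ∂J/∂y = -15(y - 2)(y + 1)(y + 2)(y + 3) = 0 at y ∈ {-3, -2, -1, 2}.
The Hessian is diagonal: diag(J_xx, J_yy). Second derivatives: J_xx(-4)=2; J_yy(-3)=150, J_yy(-2)=-60, J_yy(-1)=90, J_yy(2)=-900.
Local minima occur where both diagonal entries positive: (-4, -3), (-4, -1). Count: 2.

2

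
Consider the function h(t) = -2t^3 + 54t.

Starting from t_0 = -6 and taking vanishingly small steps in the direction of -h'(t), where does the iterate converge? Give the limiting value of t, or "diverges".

-3

h'(t) = -6(t - 3)(t + 3), so h'(-6) = -162.
Gradient descent moves in the -h' direction, i.e. t is increasing.
The nearest critical point in that direction is t = -3, where h'' = 36 > 0 (a local minimum). The iterate converges there.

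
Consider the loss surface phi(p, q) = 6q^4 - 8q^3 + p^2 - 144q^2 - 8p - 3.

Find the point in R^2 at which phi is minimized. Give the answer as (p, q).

(4, 4)

phi(p,q) separates as A(p) + B(q) − 3, so its minimum is min A + min B − 3.
A'(p) = 2p - 8 vanishes at p ∈ {4}; B'(q) = 24q(q - 4)(q + 3) vanishes at q ∈ {-3, 0, 4}.
Local minima of A (where A''>0): A(4)=-16. Local minima of B: B(-3)=-594, B(4)=-1280.
So the global minimum of phi is A(4) + B(4) − 3 = -16 − 1280 − 3 = -1299, attained at (4, 4).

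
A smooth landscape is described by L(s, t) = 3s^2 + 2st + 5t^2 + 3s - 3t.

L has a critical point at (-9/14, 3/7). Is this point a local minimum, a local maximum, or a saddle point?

The Hessian of L is constant: H = [[6, 2], [2, 10]].
det(H) = 6·10 − 2² = 56.
det(H) > 0 and tr(H) = 16 > 0, so H is positive definite and the point is a local minimum.

local minimum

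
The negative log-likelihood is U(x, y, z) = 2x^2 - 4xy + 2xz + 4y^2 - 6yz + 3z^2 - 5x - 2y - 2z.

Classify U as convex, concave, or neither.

convex

U is quadratic, so its Hessian is the constant matrix H = [[4, -4, 2], [-4, 8, -6], [2, -6, 6]].
Leading principal minors: 4, 16, 16.
All positive ⇒ H ≻ 0 ⇒ convex.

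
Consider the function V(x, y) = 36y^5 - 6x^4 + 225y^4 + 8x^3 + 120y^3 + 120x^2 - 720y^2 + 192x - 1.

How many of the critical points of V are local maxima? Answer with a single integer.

4

V separates as a function of x plus a function of y, so ∇V=0 decouples.
∂V/∂x = -24(x - 4)(x + 1)(x + 2) = 0 at x ∈ {-2, -1, 4}; ∂V/∂y = 180y(y - 1)(y + 2)(y + 4) = 0 at y ∈ {-4, -2, 0, 1}.
The Hessian is diagonal: diag(V_xx, V_yy). Second derivatives: V_xx(-2)=-144, V_xx(-1)=120, V_xx(4)=-720; V_yy(-4)=-7200, V_yy(-2)=2160, V_yy(0)=-1440, V_yy(1)=2700.
Local maxima occur where both diagonal entries negative: (-2, -4), (-2, 0), (4, -4), (4, 0). Count: 4.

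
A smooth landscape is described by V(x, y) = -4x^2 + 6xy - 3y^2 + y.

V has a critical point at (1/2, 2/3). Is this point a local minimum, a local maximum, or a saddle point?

The Hessian of V is constant: H = [[-8, 6], [6, -6]].
det(H) = (-8)·(-6) − 6² = 12.
det(H) > 0 and tr(H) = -14 < 0, so H is negative definite and the point is a local maximum.

local maximum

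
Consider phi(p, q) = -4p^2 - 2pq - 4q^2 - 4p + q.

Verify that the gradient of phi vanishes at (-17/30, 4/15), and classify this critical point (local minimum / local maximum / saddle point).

∇phi = (-8p - 2q - 4, -2p - 8q + 1); substituting (-17/30, 4/15) gives ∇phi = (0, 0), so (-17/30, 4/15) is indeed a critical point.
The Hessian of phi is constant: H = [[-8, -2], [-2, -8]].
det(H) = (-8)·(-8) − (-2)² = 60.
det(H) > 0 and tr(H) = -16 < 0, so H is negative definite and the point is a local maximum.

local maximum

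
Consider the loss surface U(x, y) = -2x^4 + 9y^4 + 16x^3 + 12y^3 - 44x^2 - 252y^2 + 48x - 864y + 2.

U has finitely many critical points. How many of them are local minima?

2

U separates as a function of x plus a function of y, so ∇U=0 decouples.
∂U/∂x = -8(x - 3)(x - 2)(x - 1) = 0 at x ∈ {1, 2, 3}; ∂U/∂y = 36(y - 4)(y + 2)(y + 3) = 0 at y ∈ {-3, -2, 4}.
The Hessian is diagonal: diag(U_xx, U_yy). Second derivatives: U_xx(1)=-16, U_xx(2)=8, U_xx(3)=-16; U_yy(-3)=252, U_yy(-2)=-216, U_yy(4)=1512.
Local minima occur where both diagonal entries positive: (2, -3), (2, 4). Count: 2.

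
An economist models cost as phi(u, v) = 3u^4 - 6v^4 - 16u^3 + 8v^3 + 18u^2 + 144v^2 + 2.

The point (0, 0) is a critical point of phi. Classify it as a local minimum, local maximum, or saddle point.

The mixed partial ∂²phi/∂u∂v is 0, so the Hessian at any point is diag(phi_uu, phi_vv) = diag(12(3u^2 - 8u + 3), 24(-3v^2 + 2v + 12)).
At (0, 0): H = diag(36, 288).
Both eigenvalues are positive, so H is positive definite: a local minimum.

local minimum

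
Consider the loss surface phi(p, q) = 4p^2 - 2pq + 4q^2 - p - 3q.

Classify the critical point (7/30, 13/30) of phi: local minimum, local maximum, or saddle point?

local minimum

The Hessian of phi is constant: H = [[8, -2], [-2, 8]].
det(H) = 8·8 − (-2)² = 60.
det(H) > 0 and tr(H) = 16 > 0, so H is positive definite and the point is a local minimum.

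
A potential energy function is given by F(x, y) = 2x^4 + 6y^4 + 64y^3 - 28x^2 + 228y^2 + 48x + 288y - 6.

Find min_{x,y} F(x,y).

F(x,y) separates as P(x) + Q(y) − 6, so its minimum is min P + min Q − 6.
P'(x) = 8(x - 2)(x - 1)(x + 3) vanishes at x ∈ {-3, 1, 2}; Q'(y) = 24(y + 1)(y + 3)(y + 4) vanishes at y ∈ {-4, -3, -1}.
Local minima of P (where P''>0): P(-3)=-234, P(2)=16. Local minima of Q: Q(-4)=-64, Q(-1)=-118.
So the global minimum of F is P(-3) + Q(-1) − 6 = -234 − 118 − 6 = -358, attained at (-3, -1).

-358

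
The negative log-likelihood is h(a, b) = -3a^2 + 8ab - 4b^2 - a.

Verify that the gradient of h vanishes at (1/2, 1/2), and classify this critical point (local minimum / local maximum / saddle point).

∇h = (-6a + 8b - 1, 8a - 8b); substituting (1/2, 1/2) gives ∇h = (0, 0), so (1/2, 1/2) is indeed a critical point.
The Hessian of h is constant: H = [[-6, 8], [8, -8]].
det(H) = (-6)·(-8) − 8² = -16.
Since det(H) < 0, H is indefinite and the critical point is a saddle point.

saddle point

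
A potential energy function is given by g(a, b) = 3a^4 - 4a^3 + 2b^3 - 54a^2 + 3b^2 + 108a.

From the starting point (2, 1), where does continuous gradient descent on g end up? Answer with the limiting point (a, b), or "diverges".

g is separable, so gradient descent decouples: a follows -∂g/∂a, b follows -∂g/∂b.
∂g/∂a = 12(a - 3)(a - 1)(a + 3); at a=2 this is -60, so a increases.
∂g/∂b = 6b(b + 1); at b=1 this is 12, so b decreases.
a converges to its nearest critical value 3 (a local min of the a-part); b converges to 0. The iterate converges to (3, 0).

(3, 0)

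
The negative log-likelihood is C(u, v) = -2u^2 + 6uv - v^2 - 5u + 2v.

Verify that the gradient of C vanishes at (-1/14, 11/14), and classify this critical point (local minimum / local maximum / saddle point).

∇C = (-4u + 6v - 5, 6u - 2v + 2); substituting (-1/14, 11/14) gives ∇C = (0, 0), so (-1/14, 11/14) is indeed a critical point.
The Hessian of C is constant: H = [[-4, 6], [6, -2]].
det(H) = (-4)·(-2) − 6² = -28.
Since det(H) < 0, H is indefinite and the critical point is a saddle point.

saddle point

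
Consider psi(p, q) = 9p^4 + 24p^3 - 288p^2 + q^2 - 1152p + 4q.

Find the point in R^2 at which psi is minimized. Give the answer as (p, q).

(4, -2)

psi(p,q) separates as A(p) + B(q), so its minimum is min A + min B.
A'(p) = 36(p - 4)(p + 2)(p + 4) vanishes at p ∈ {-4, -2, 4}; B'(q) = 2q + 4 vanishes at q ∈ {-2}.
Local minima of A (where A''>0): A(-4)=768, A(4)=-5376. Local minima of B: B(-2)=-4.
So the global minimum of psi is A(4) + B(-2) = -5376 − 4 = -5380, attained at (4, -2).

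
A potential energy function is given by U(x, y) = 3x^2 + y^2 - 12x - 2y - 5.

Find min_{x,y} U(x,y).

-18

U(x,y) separates as P(x) + Q(y) − 5, so its minimum is min P + min Q − 5.
P'(x) = 6x - 12 vanishes at x ∈ {2}; Q'(y) = 2y - 2 vanishes at y ∈ {1}.
Local minima of P (where P''>0): P(2)=-12. Local minima of Q: Q(1)=-1.
So the global minimum of U is P(2) + Q(1) − 5 = -12 − 1 − 5 = -18, attained at (2, 1).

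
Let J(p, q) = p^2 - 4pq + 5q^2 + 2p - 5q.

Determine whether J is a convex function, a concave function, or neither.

convex

J is quadratic, so its Hessian is the constant matrix H = [[2, -4], [-4, 10]].
det(H) = 4, tr(H) = 12.
det(H) > 0 and tr(H) > 0, so H is positive definite everywhere: convex.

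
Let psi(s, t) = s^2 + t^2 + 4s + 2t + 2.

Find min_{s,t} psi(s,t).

psi(s,t) separates as P(s) + Q(t) + 2, so its minimum is min P + min Q + 2.
P'(s) = 2s + 4 vanishes at s ∈ {-2}; Q'(t) = 2(t + 1) vanishes at t ∈ {-1}.
Local minima of P (where P''>0): P(-2)=-4. Local minima of Q: Q(-1)=-1.
So the global minimum of psi is P(-2) + Q(-1) + 2 = -4 − 1 + 2 = -3, attained at (-2, -1).

-3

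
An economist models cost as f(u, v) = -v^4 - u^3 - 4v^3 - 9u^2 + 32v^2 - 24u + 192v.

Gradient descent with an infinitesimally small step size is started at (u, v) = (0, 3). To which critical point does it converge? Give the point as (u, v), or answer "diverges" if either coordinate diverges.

diverges

f is separable, so gradient descent decouples: u follows -∂f/∂u, v follows -∂f/∂v.
∂f/∂u = -3(u + 2)(u + 4); at u=0 this is -24, so u increases.
∂f/∂v = -4(v - 4)(v + 3)(v + 4); at v=3 this is 168, so v decreases.
The u-coordinate has no critical point in that direction and runs off to infinity.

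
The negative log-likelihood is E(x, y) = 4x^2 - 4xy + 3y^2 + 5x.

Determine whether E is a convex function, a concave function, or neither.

E is quadratic, so its Hessian is the constant matrix H = [[8, -4], [-4, 6]].
det(H) = 32, tr(H) = 14.
det(H) > 0 and tr(H) > 0, so H is positive definite everywhere: convex.

convex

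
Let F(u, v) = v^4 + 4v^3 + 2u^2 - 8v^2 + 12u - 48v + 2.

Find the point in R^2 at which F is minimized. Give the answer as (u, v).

(-3, 2)

F(u,v) separates as P(u) + Q(v) + 2, so its minimum is min P + min Q + 2.
P'(u) = 4u + 12 vanishes at u ∈ {-3}; Q'(v) = 4(v - 2)(v + 2)(v + 3) vanishes at v ∈ {-3, -2, 2}.
Local minima of P (where P''>0): P(-3)=-18. Local minima of Q: Q(-3)=45, Q(2)=-80.
So the global minimum of F is P(-3) + Q(2) + 2 = -18 − 80 + 2 = -96, attained at (-3, 2).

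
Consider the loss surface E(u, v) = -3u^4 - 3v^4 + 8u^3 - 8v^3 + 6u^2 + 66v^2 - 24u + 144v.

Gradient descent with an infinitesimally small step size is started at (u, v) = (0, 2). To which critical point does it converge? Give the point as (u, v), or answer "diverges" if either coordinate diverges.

(1, -1)

E is separable, so gradient descent decouples: u follows -∂E/∂u, v follows -∂E/∂v.
∂E/∂u = -12(u - 2)(u - 1)(u + 1); at u=0 this is -24, so u increases.
∂E/∂v = -12(v - 3)(v + 1)(v + 4); at v=2 this is 216, so v decreases.
u converges to its nearest critical value 1 (a local min of the u-part); v converges to -1. The iterate converges to (1, -1).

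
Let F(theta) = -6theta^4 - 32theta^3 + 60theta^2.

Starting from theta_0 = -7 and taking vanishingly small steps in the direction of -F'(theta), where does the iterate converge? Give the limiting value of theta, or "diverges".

F'(theta) = -24theta(theta - 1)(theta + 5), so F'(-7) = 2688.
Gradient descent moves in the -F' direction, i.e. theta is decreasing.
There is no critical point below theta=-7, and F' keeps the same sign, so the iterate runs off to −∞.

diverges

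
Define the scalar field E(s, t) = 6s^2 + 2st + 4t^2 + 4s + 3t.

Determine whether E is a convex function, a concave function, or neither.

convex

E is quadratic, so its Hessian is the constant matrix H = [[12, 2], [2, 8]].
det(H) = 92, tr(H) = 20.
det(H) > 0 and tr(H) > 0, so H is positive definite everywhere: convex.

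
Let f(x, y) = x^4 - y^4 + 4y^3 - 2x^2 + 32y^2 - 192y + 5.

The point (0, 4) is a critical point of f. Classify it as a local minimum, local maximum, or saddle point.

The mixed partial ∂²f/∂x∂y is 0, so the Hessian at any point is diag(f_xx, f_yy) = diag(4(3x^2 - 1), 4(-3y^2 + 6y + 16)).
At (0, 4): H = diag(-4, -32).
Both eigenvalues are negative, so H is negative definite: a local maximum.

local maximum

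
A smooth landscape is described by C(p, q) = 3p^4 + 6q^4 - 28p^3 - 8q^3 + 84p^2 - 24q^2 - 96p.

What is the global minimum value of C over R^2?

C(p,q) separates as A(p) + B(q), so its minimum is min A + min B.
A'(p) = 12(p - 4)(p - 2)(p - 1) vanishes at p ∈ {1, 2, 4}; B'(q) = 24q(q - 2)(q + 1) vanishes at q ∈ {-1, 0, 2}.
Local minima of A (where A''>0): A(1)=-37, A(4)=-64. Local minima of B: B(-1)=-10, B(2)=-64.
So the global minimum of C is A(4) + B(2) = -64 − 64 = -128, attained at (4, 2).

-128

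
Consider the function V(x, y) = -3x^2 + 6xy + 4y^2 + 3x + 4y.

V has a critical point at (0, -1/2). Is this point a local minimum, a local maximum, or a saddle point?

The Hessian of V is constant: H = [[-6, 6], [6, 8]].
det(H) = (-6)·8 − 6² = -84.
Since det(H) < 0, H is indefinite and the critical point is a saddle point.

saddle point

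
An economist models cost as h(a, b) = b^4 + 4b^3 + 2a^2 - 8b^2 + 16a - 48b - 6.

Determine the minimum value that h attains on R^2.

h(a,b) separates as P(a) + Q(b) − 6, so its minimum is min P + min Q − 6.
P'(a) = 4a + 16 vanishes at a ∈ {-4}; Q'(b) = 4(b - 2)(b + 2)(b + 3) vanishes at b ∈ {-3, -2, 2}.
Local minima of P (where P''>0): P(-4)=-32. Local minima of Q: Q(-3)=45, Q(2)=-80.
So the global minimum of h is P(-4) + Q(2) − 6 = -32 − 80 − 6 = -118, attained at (-4, 2).

-118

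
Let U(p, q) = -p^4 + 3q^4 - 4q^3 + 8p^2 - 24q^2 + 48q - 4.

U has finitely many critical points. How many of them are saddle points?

U separates as a function of p plus a function of q, so ∇U=0 decouples.
∂U/∂p = -4p(p - 2)(p + 2) = 0 at p ∈ {-2, 0, 2}; ∂U/∂q = 12(q - 2)(q - 1)(q + 2) = 0 at q ∈ {-2, 1, 2}.
The Hessian is diagonal: diag(U_pp, U_qq). Second derivatives: U_pp(-2)=-32, U_pp(0)=16, U_pp(2)=-32; U_qq(-2)=144, U_qq(1)=-36, U_qq(2)=48.
Saddle points occur where the two diagonal entries have opposite signs: (-2, -2), (-2, 2), (0, 1), (2, -2), (2, 2). Count: 5.

5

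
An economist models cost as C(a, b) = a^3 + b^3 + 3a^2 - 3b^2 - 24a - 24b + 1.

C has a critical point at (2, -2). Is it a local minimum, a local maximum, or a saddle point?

The mixed partial ∂²C/∂a∂b is 0, so the Hessian at any point is diag(C_aa, C_bb) = diag(6(a + 1), 6(b - 1)).
At (2, -2): H = diag(18, -18).
The eigenvalues have opposite signs, so H is indefinite: a saddle point.

saddle point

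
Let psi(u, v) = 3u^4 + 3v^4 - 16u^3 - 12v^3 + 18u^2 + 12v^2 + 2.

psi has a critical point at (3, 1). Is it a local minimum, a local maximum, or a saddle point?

The mixed partial ∂²psi/∂u∂v is 0, so the Hessian at any point is diag(psi_uu, psi_vv) = diag(12(3u^2 - 8u + 3), 12(3v^2 - 6v + 2)).
At (3, 1): H = diag(72, -12).
The eigenvalues have opposite signs, so H is indefinite: a saddle point.

saddle point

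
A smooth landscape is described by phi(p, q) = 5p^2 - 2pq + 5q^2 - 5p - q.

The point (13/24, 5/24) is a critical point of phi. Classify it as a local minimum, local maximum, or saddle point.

The Hessian of phi is constant: H = [[10, -2], [-2, 10]].
det(H) = 10·10 − (-2)² = 96.
det(H) > 0 and tr(H) = 20 > 0, so H is positive definite and the point is a local minimum.

local minimum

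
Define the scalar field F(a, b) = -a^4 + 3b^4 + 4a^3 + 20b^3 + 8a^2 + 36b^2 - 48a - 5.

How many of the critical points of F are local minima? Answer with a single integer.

F separates as a function of a plus a function of b, so ∇F=0 decouples.
∂F/∂a = -4(a - 3)(a - 2)(a + 2) = 0 at a ∈ {-2, 2, 3}; ∂F/∂b = 12b(b + 2)(b + 3) = 0 at b ∈ {-3, -2, 0}.
The Hessian is diagonal: diag(F_aa, F_bb). Second derivatives: F_aa(-2)=-80, F_aa(2)=16, F_aa(3)=-20; F_bb(-3)=36, F_bb(-2)=-24, F_bb(0)=72.
Local minima occur where both diagonal entries positive: (2, -3), (2, 0). Count: 2.

2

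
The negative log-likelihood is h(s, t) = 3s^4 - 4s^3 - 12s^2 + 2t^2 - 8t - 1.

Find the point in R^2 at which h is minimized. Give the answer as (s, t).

(2, 2)

h(s,t) separates as P(s) + Q(t) − 1, so its minimum is min P + min Q − 1.
P'(s) = 12s(s - 2)(s + 1) vanishes at s ∈ {-1, 0, 2}; Q'(t) = 4(t - 2) vanishes at t ∈ {2}.
Local minima of P (where P''>0): P(-1)=-5, P(2)=-32. Local minima of Q: Q(2)=-8.
So the global minimum of h is P(2) + Q(2) − 1 = -32 − 8 − 1 = -41, attained at (2, 2).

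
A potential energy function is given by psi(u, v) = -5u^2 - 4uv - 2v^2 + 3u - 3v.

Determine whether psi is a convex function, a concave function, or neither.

psi is quadratic, so its Hessian is the constant matrix H = [[-10, -4], [-4, -4]].
det(H) = 24, tr(H) = -14.
det(H) > 0 and tr(H) < 0, so H is negative definite everywhere: concave.

concave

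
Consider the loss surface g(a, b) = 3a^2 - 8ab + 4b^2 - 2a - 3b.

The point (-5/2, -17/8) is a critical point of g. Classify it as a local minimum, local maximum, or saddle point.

saddle point

The Hessian of g is constant: H = [[6, -8], [-8, 8]].
det(H) = 6·8 − (-8)² = -16.
Since det(H) < 0, H is indefinite and the critical point is a saddle point.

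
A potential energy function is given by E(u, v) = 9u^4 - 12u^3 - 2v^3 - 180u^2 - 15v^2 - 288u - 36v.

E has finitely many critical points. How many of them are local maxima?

E separates as a function of u plus a function of v, so ∇E=0 decouples.
∂E/∂u = 36(u - 4)(u + 1)(u + 2) = 0 at u ∈ {-2, -1, 4}; ∂E/∂v = -6(v + 2)(v + 3) = 0 at v ∈ {-3, -2}.
The Hessian is diagonal: diag(E_uu, E_vv). Second derivatives: E_uu(-2)=216, E_uu(-1)=-180, E_uu(4)=1080; E_vv(-3)=6, E_vv(-2)=-6.
Local maxima occur where both diagonal entries negative: (-1, -2). Count: 1.

1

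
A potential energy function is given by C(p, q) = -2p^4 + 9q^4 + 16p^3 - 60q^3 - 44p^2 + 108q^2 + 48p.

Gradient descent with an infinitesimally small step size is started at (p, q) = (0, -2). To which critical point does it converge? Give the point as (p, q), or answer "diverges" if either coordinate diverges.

diverges

C is separable, so gradient descent decouples: p follows -∂C/∂p, q follows -∂C/∂q.
∂C/∂p = -8(p - 3)(p - 2)(p - 1); at p=0 this is 48, so p decreases.
∂C/∂q = 36q(q - 3)(q - 2); at q=-2 this is -1440, so q increases.
The p-coordinate has no critical point in that direction and runs off to infinity.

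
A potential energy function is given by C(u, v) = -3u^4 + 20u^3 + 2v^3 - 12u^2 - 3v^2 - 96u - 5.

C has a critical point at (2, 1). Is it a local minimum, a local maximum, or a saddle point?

local minimum

The mixed partial ∂²C/∂u∂v is 0, so the Hessian at any point is diag(C_uu, C_vv) = diag(12(-3u^2 + 10u - 2), 6(2v - 1)).
At (2, 1): H = diag(72, 6).
Both eigenvalues are positive, so H is positive definite: a local minimum.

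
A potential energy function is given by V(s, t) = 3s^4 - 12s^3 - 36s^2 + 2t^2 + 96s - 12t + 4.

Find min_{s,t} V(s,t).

-206

V(s,t) separates as P(s) + Q(t) + 4, so its minimum is min P + min Q + 4.
P'(s) = 12(s - 4)(s - 1)(s + 2) vanishes at s ∈ {-2, 1, 4}; Q'(t) = 4(t - 3) vanishes at t ∈ {3}.
Local minima of P (where P''>0): P(-2)=-192, P(4)=-192. Local minima of Q: Q(3)=-18.
So the global minimum of V is P(-2) + Q(3) + 4 = -192 − 18 + 4 = -206, attained at (-2, 3).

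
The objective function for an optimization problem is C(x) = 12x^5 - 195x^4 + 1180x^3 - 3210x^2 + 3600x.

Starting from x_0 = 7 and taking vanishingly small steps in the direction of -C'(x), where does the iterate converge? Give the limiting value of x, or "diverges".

5

C'(x) = 60(x - 5)(x - 4)(x - 3)(x - 1), so C'(7) = 8640.
Gradient descent moves in the -C' direction, i.e. x is decreasing.
The nearest critical point in that direction is x = 5, where C'' = 480 > 0 (a local minimum). The iterate converges there.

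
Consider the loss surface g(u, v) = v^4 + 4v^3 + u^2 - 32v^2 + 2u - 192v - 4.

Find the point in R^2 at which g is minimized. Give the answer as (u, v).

(-1, 4)

g(u,v) separates as P(u) + Q(v) − 4, so its minimum is min P + min Q − 4.
P'(u) = 2u + 2 vanishes at u ∈ {-1}; Q'(v) = 4(v - 4)(v + 3)(v + 4) vanishes at v ∈ {-4, -3, 4}.
Local minima of P (where P''>0): P(-1)=-1. Local minima of Q: Q(-4)=256, Q(4)=-768.
So the global minimum of g is P(-1) + Q(4) − 4 = -1 − 768 − 4 = -773, attained at (-1, 4).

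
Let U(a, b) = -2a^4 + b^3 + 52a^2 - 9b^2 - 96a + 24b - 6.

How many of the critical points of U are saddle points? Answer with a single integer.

U separates as a function of a plus a function of b, so ∇U=0 decouples.
∂U/∂a = -8(a - 3)(a - 1)(a + 4) = 0 at a ∈ {-4, 1, 3}; ∂U/∂b = 3(b - 4)(b - 2) = 0 at b ∈ {2, 4}.
The Hessian is diagonal: diag(U_aa, U_bb). Second derivatives: U_aa(-4)=-280, U_aa(1)=80, U_aa(3)=-112; U_bb(2)=-6, U_bb(4)=6.
Saddle points occur where the two diagonal entries have opposite signs: (-4, 4), (1, 2), (3, 4). Count: 3.

3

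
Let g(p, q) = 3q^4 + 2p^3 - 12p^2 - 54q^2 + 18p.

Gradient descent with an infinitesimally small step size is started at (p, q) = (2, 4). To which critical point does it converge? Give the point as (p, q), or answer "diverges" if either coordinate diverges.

(3, 3)

g is separable, so gradient descent decouples: p follows -∂g/∂p, q follows -∂g/∂q.
∂g/∂p = 6(p - 3)(p - 1); at p=2 this is -6, so p increases.
∂g/∂q = 12q(q - 3)(q + 3); at q=4 this is 336, so q decreases.
p converges to its nearest critical value 3 (a local min of the p-part); q converges to 3. The iterate converges to (3, 3).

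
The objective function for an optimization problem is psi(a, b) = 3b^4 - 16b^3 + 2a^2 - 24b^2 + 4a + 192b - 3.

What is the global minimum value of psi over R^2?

psi(a,b) separates as P(a) + Q(b) − 3, so its minimum is min P + min Q − 3.
P'(a) = 4a + 4 vanishes at a ∈ {-1}; Q'(b) = 12(b - 4)(b - 2)(b + 2) vanishes at b ∈ {-2, 2, 4}.
Local minima of P (where P''>0): P(-1)=-2. Local minima of Q: Q(-2)=-304, Q(4)=128.
So the global minimum of psi is P(-1) + Q(-2) − 3 = -2 − 304 − 3 = -309, attained at (-1, -2).

-309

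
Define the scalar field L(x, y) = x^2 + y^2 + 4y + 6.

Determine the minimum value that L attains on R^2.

2

L(x,y) separates as P(x) + Q(y) + 6, so its minimum is min P + min Q + 6.
P'(x) = 2x vanishes at x ∈ {0}; Q'(y) = 2y + 4 vanishes at y ∈ {-2}.
Local minima of P (where P''>0): P(0)=0. Local minima of Q: Q(-2)=-4.
So the global minimum of L is P(0) + Q(-2) + 6 = 0 − 4 + 6 = 2, attained at (0, -2).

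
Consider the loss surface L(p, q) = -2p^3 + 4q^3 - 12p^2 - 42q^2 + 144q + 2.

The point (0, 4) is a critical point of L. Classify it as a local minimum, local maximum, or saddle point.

saddle point

The mixed partial ∂²L/∂p∂q is 0, so the Hessian at any point is diag(L_pp, L_qq) = diag(-12(p + 2), 12(2q - 7)).
At (0, 4): H = diag(-24, 12).
The eigenvalues have opposite signs, so H is indefinite: a saddle point.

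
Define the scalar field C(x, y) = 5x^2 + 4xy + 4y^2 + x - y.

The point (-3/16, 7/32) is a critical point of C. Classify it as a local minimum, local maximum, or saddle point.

The Hessian of C is constant: H = [[10, 4], [4, 8]].
det(H) = 10·8 − 4² = 64.
det(H) > 0 and tr(H) = 18 > 0, so H is positive definite and the point is a local minimum.

local minimum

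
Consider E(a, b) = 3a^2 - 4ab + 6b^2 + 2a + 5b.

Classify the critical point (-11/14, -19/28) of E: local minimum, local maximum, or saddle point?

local minimum

The Hessian of E is constant: H = [[6, -4], [-4, 12]].
det(H) = 6·12 − (-4)² = 56.
det(H) > 0 and tr(H) = 18 > 0, so H is positive definite and the point is a local minimum.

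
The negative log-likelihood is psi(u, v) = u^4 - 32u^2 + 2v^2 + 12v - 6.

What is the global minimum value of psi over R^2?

psi(u,v) separates as P(u) + Q(v) − 6, so its minimum is min P + min Q − 6.
P'(u) = 4u(u - 4)(u + 4) vanishes at u ∈ {-4, 0, 4}; Q'(v) = 4v + 12 vanishes at v ∈ {-3}.
Local minima of P (where P''>0): P(-4)=-256, P(4)=-256. Local minima of Q: Q(-3)=-18.
So the global minimum of psi is P(-4) + Q(-3) − 6 = -256 − 18 − 6 = -280, attained at (-4, -3).

-280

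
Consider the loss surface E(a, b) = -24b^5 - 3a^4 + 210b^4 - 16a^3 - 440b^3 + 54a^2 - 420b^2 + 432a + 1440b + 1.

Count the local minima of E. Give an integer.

E separates as a function of a plus a function of b, so ∇E=0 decouples.
∂E/∂a = -12(a - 3)(a + 3)(a + 4) = 0 at a ∈ {-4, -3, 3}; ∂E/∂b = -120(b - 4)(b - 3)(b - 1)(b + 1) = 0 at b ∈ {-1, 1, 3, 4}.
The Hessian is diagonal: diag(E_aa, E_bb). Second derivatives: E_aa(-4)=-84, E_aa(-3)=72, E_aa(3)=-504; E_bb(-1)=4800, E_bb(1)=-1440, E_bb(3)=960, E_bb(4)=-1800.
Local minima occur where both diagonal entries positive: (-3, -1), (-3, 3). Count: 2.

2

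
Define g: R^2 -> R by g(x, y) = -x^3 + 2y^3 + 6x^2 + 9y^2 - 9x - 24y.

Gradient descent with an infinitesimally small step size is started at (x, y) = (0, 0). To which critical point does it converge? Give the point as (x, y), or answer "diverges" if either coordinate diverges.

(1, 1)

g is separable, so gradient descent decouples: x follows -∂g/∂x, y follows -∂g/∂y.
∂g/∂x = -3(x - 3)(x - 1); at x=0 this is -9, so x increases.
∂g/∂y = 6(y - 1)(y + 4); at y=0 this is -24, so y increases.
x converges to its nearest critical value 1 (a local min of the x-part); y converges to 1. The iterate converges to (1, 1).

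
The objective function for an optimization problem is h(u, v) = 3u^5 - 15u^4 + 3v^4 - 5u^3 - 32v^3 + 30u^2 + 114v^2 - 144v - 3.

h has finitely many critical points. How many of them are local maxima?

2

h separates as a function of u plus a function of v, so ∇h=0 decouples.
∂h/∂u = 15u(u - 4)(u - 1)(u + 1) = 0 at u ∈ {-1, 0, 1, 4}; ∂h/∂v = 12(v - 4)(v - 3)(v - 1) = 0 at v ∈ {1, 3, 4}.
The Hessian is diagonal: diag(h_uu, h_vv). Second derivatives: h_uu(-1)=-150, h_uu(0)=60, h_uu(1)=-90, h_uu(4)=900; h_vv(1)=72, h_vv(3)=-24, h_vv(4)=36.
Local maxima occur where both diagonal entries negative: (-1, 3), (1, 3). Count: 2.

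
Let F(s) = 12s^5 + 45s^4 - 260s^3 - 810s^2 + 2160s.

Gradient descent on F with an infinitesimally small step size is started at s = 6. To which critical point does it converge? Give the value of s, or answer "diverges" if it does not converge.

F'(s) = 60(s - 3)(s - 1)(s + 3)(s + 4), so F'(6) = 81000.
Gradient descent moves in the -F' direction, i.e. s is decreasing.
The nearest critical point in that direction is s = 3, where F'' = 5040 > 0 (a local minimum). The iterate converges there.

3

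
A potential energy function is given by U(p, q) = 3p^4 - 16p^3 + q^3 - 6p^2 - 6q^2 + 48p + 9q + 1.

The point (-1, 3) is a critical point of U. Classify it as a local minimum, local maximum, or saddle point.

local minimum

The mixed partial ∂²U/∂p∂q is 0, so the Hessian at any point is diag(U_pp, U_qq) = diag(12(3p^2 - 8p - 1), 6(q - 2)).
At (-1, 3): H = diag(120, 6).
Both eigenvalues are positive, so H is positive definite: a local minimum.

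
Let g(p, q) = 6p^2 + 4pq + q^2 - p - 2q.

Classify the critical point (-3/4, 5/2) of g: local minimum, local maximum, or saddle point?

The Hessian of g is constant: H = [[12, 4], [4, 2]].
det(H) = 12·2 − 4² = 8.
det(H) > 0 and tr(H) = 14 > 0, so H is positive definite and the point is a local minimum.

local minimum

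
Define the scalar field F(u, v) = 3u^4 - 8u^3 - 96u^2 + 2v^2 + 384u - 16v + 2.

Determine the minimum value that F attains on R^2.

F(u,v) separates as P(u) + Q(v) + 2, so its minimum is min P + min Q + 2.
P'(u) = 12(u - 4)(u - 2)(u + 4) vanishes at u ∈ {-4, 2, 4}; Q'(v) = 4v - 16 vanishes at v ∈ {4}.
Local minima of P (where P''>0): P(-4)=-1792, P(4)=256. Local minima of Q: Q(4)=-32.
So the global minimum of F is P(-4) + Q(4) + 2 = -1792 − 32 + 2 = -1822, attained at (-4, 4).

-1822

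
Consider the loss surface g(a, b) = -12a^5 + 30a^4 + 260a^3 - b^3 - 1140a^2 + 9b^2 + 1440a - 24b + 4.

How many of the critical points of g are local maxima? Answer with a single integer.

2

g separates as a function of a plus a function of b, so ∇g=0 decouples.
∂g/∂a = -60(a - 3)(a - 2)(a - 1)(a + 4) = 0 at a ∈ {-4, 1, 2, 3}; ∂g/∂b = -3(b - 4)(b - 2) = 0 at b ∈ {2, 4}.
The Hessian is diagonal: diag(g_aa, g_bb). Second derivatives: g_aa(-4)=12600, g_aa(1)=-600, g_aa(2)=360, g_aa(3)=-840; g_bb(2)=6, g_bb(4)=-6.
Local maxima occur where both diagonal entries negative: (1, 4), (3, 4). Count: 2.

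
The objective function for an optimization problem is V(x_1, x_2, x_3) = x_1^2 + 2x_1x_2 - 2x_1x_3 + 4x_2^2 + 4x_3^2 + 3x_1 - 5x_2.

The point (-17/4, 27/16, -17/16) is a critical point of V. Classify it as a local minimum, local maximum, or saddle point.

The Hessian is constant: H = [[2, 2, -2], [2, 8, 0], [-2, 0, 8]].
Leading principal minors: Δ₁ = 2, Δ₂ = 12, Δ₃ = 64.
All leading minors are positive, so H is positive definite: a local minimum.

local minimum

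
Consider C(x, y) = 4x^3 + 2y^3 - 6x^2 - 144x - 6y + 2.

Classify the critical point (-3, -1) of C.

local maximum

The mixed partial ∂²C/∂x∂y is 0, so the Hessian at any point is diag(C_xx, C_yy) = diag(12(2x - 1), 12y).
At (-3, -1): H = diag(-84, -12).
Both eigenvalues are negative, so H is negative definite: a local maximum.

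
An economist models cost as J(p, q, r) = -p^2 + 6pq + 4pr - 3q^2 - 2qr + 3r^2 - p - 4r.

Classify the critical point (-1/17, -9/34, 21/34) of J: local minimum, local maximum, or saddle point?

saddle point

The Hessian is constant: H = [[-2, 6, 4], [6, -6, -2], [4, -2, 6]].
Leading principal minors: Δ₁ = -2, Δ₂ = -24, Δ₃ = -136.
The minors fit neither the all-positive nor the alternating-sign pattern, so H is indefinite: a saddle point.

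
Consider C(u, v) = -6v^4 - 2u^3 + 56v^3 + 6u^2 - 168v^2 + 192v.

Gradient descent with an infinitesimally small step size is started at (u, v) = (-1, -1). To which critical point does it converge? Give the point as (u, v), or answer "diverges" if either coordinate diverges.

diverges

C is separable, so gradient descent decouples: u follows -∂C/∂u, v follows -∂C/∂v.
∂C/∂u = -6u(u - 2); at u=-1 this is -18, so u increases.
∂C/∂v = -24(v - 4)(v - 2)(v - 1); at v=-1 this is 720, so v decreases.
The v-coordinate has no critical point in that direction and runs off to infinity.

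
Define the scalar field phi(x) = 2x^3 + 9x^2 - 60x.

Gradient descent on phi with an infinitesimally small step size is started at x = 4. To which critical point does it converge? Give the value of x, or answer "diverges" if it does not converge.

2

phi'(x) = 6(x - 2)(x + 5), so phi'(4) = 108.
Gradient descent moves in the -phi' direction, i.e. x is decreasing.
The nearest critical point in that direction is x = 2, where phi'' = 42 > 0 (a local minimum). The iterate converges there.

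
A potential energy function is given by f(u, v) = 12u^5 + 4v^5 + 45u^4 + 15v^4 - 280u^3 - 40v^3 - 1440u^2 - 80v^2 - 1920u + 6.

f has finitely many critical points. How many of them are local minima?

f separates as a function of u plus a function of v, so ∇f=0 decouples.
∂f/∂u = 60(u - 4)(u + 1)(u + 2)(u + 4) = 0 at u ∈ {-4, -2, -1, 4}; ∂f/∂v = 20v(v - 2)(v + 1)(v + 4) = 0 at v ∈ {-4, -1, 0, 2}.
The Hessian is diagonal: diag(f_uu, f_vv). Second derivatives: f_uu(-4)=-2880, f_uu(-2)=720, f_uu(-1)=-900, f_uu(4)=14400; f_vv(-4)=-1440, f_vv(-1)=180, f_vv(0)=-160, f_vv(2)=720.
Local minima occur where both diagonal entries positive: (-2, -1), (-2, 2), (4, -1), (4, 2). Count: 4.

4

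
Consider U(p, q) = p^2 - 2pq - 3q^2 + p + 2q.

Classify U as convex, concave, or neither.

neither

U is quadratic, so its Hessian is the constant matrix H = [[2, -2], [-2, -6]].
det(H) = -16, tr(H) = -4.
det(H) < 0, so H is indefinite: neither convex nor concave.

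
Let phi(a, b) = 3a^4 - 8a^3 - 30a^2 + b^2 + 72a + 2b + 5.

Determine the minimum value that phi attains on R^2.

phi(a,b) separates as P(a) + Q(b) + 5, so its minimum is min P + min Q + 5.
P'(a) = 12(a - 3)(a - 1)(a + 2) vanishes at a ∈ {-2, 1, 3}; Q'(b) = 2b + 2 vanishes at b ∈ {-1}.
Local minima of P (where P''>0): P(-2)=-152, P(3)=-27. Local minima of Q: Q(-1)=-1.
So the global minimum of phi is P(-2) + Q(-1) + 5 = -152 − 1 + 5 = -148, attained at (-2, -1).

-148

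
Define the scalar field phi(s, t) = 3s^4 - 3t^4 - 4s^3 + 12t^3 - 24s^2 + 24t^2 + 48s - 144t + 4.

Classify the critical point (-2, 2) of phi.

The mixed partial ∂²phi/∂s∂t is 0, so the Hessian at any point is diag(phi_ss, phi_tt) = diag(12(3s^2 - 2s - 4), 12(-3t^2 + 6t + 4)).
At (-2, 2): H = diag(144, 48).
Both eigenvalues are positive, so H is positive definite: a local minimum.

local minimum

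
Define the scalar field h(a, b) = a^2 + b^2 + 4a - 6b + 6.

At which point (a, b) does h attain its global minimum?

h(a,b) separates as P(a) + Q(b) + 6, so its minimum is min P + min Q + 6.
P'(a) = 2a + 4 vanishes at a ∈ {-2}; Q'(b) = 2b - 6 vanishes at b ∈ {3}.
Local minima of P (where P''>0): P(-2)=-4. Local minima of Q: Q(3)=-9.
So the global minimum of h is P(-2) + Q(3) + 6 = -4 − 9 + 6 = -7, attained at (-2, 3).

(-2, 3)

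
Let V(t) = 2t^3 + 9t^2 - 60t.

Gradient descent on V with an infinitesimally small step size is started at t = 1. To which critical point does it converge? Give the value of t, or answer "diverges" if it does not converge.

2

V'(t) = 6(t - 2)(t + 5), so V'(1) = -36.
Gradient descent moves in the -V' direction, i.e. t is increasing.
The nearest critical point in that direction is t = 2, where V'' = 42 > 0 (a local minimum). The iterate converges there.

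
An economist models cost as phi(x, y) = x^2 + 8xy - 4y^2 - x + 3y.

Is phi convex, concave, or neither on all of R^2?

phi is quadratic, so its Hessian is the constant matrix H = [[2, 8], [8, -8]].
det(H) = -80, tr(H) = -6.
det(H) < 0, so H is indefinite: neither convex nor concave.

neither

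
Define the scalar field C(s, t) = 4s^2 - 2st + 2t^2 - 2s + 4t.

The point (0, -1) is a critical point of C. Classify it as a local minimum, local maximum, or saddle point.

The Hessian of C is constant: H = [[8, -2], [-2, 4]].
det(H) = 8·4 − (-2)² = 28.
det(H) > 0 and tr(H) = 12 > 0, so H is positive definite and the point is a local minimum.

local minimum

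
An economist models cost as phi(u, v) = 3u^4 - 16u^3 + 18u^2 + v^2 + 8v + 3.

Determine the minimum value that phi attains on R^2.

-40

phi(u,v) separates as P(u) + Q(v) + 3, so its minimum is min P + min Q + 3.
P'(u) = 12u(u - 3)(u - 1) vanishes at u ∈ {0, 1, 3}; Q'(v) = 2v + 8 vanishes at v ∈ {-4}.
Local minima of P (where P''>0): P(0)=0, P(3)=-27. Local minima of Q: Q(-4)=-16.
So the global minimum of phi is P(3) + Q(-4) + 3 = -27 − 16 + 3 = -40, attained at (3, -4).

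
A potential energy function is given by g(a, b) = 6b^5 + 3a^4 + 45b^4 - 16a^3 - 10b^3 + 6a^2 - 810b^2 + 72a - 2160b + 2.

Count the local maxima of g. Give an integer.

2

g separates as a function of a plus a function of b, so ∇g=0 decouples.
∂g/∂a = 12(a - 3)(a - 2)(a + 1) = 0 at a ∈ {-1, 2, 3}; ∂g/∂b = 30(b - 3)(b + 2)(b + 3)(b + 4) = 0 at b ∈ {-4, -3, -2, 3}.
The Hessian is diagonal: diag(g_aa, g_bb). Second derivatives: g_aa(-1)=144, g_aa(2)=-36, g_aa(3)=48; g_bb(-4)=-420, g_bb(-3)=180, g_bb(-2)=-300, g_bb(3)=6300.
Local maxima occur where both diagonal entries negative: (2, -4), (2, -2). Count: 2.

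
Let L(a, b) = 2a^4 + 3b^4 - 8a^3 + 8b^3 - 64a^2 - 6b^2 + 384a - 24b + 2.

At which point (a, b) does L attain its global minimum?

(-4, 1)

L(a,b) separates as P(a) + Q(b) + 2, so its minimum is min P + min Q + 2.
P'(a) = 8(a - 4)(a - 3)(a + 4) vanishes at a ∈ {-4, 3, 4}; Q'(b) = 12(b - 1)(b + 1)(b + 2) vanishes at b ∈ {-2, -1, 1}.
Local minima of P (where P''>0): P(-4)=-1536, P(4)=512. Local minima of Q: Q(-2)=8, Q(1)=-19.
So the global minimum of L is P(-4) + Q(1) + 2 = -1536 − 19 + 2 = -1553, attained at (-4, 1).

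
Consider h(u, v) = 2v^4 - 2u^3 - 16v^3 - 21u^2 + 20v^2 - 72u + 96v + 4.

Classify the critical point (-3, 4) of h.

The mixed partial ∂²h/∂u∂v is 0, so the Hessian at any point is diag(h_uu, h_vv) = diag(-6(2u + 7), 8(3v^2 - 12v + 5)).
At (-3, 4): H = diag(-6, 40).
The eigenvalues have opposite signs, so H is indefinite: a saddle point.

saddle point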